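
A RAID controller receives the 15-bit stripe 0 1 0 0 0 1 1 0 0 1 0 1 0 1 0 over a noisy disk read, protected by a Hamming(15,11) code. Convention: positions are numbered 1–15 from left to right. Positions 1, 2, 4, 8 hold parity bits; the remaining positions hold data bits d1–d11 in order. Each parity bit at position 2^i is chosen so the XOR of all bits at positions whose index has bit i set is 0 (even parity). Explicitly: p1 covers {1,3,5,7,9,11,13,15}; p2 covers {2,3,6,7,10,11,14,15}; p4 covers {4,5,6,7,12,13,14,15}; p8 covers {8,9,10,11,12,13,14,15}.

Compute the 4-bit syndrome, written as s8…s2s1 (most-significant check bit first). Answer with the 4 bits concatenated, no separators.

1011

s1 (pos 1,3,5,7,9,11,13,15): 0⊕0⊕0⊕1⊕0⊕0⊕0⊕0 = 1
s2 (pos 2,3,6,7,10,11,14,15): 1⊕0⊕1⊕1⊕1⊕0⊕1⊕0 = 1
s4 (pos 4,5,6,7,12,13,14,15): 0⊕0⊕1⊕1⊕1⊕0⊕1⊕0 = 0
s8 (pos 8,9,10,11,12,13,14,15): 0⊕0⊕1⊕0⊕1⊕0⊕1⊕0 = 1
Syndrome s8…s1 = 1011 → error at position 11.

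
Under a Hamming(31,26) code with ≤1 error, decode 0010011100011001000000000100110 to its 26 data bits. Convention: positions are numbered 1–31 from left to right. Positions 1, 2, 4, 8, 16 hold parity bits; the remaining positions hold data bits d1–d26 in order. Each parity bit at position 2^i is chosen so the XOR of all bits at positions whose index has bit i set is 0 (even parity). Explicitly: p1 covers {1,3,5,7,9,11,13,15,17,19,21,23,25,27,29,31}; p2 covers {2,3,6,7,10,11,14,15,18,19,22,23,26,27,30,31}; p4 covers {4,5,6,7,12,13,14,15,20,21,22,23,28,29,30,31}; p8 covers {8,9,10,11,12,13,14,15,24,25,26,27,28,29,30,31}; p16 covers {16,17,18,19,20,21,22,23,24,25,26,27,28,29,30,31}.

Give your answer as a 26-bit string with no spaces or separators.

s1 (pos 1,3,5,7,9,11,13,15,17,19,21,23,25,27,29,31): 0⊕1⊕0⊕1⊕0⊕0⊕1⊕0⊕0⊕0⊕0⊕0⊕0⊕0⊕1⊕0 = 0
s2 (pos 2,3,6,7,10,11,14,15,18,19,22,23,26,27,30,31): 0⊕1⊕1⊕1⊕0⊕0⊕0⊕0⊕0⊕0⊕0⊕0⊕1⊕0⊕1⊕0 = 1
s4 (pos 4,5,6,7,12,13,14,15,20,21,22,23,28,29,30,31): 0⊕0⊕1⊕1⊕1⊕1⊕0⊕0⊕0⊕0⊕0⊕0⊕0⊕1⊕1⊕0 = 0
s8 (pos 8,9,10,11,12,13,14,15,24,25,26,27,28,29,30,31): 1⊕0⊕0⊕0⊕1⊕1⊕0⊕0⊕0⊕0⊕1⊕0⊕0⊕1⊕1⊕0 = 0
s16 (pos 16,17,18,19,20,21,22,23,24,25,26,27,28,29,30,31): 1⊕0⊕0⊕0⊕0⊕0⊕0⊕0⊕0⊕0⊕1⊕0⊕0⊕1⊕1⊕0 = 0
Syndrome s16…s1 = 00010 → error at position 2.
Flip position 2: 0010011100011001000000000100110 → 0110011100011001000000000100110
Read data bits from positions 3,5,6,7,9,10,11,12,13,14,15,17,18,19,20,21,22,23,24,25,26,27,28,29,30,31: 10110001100000000000100110

10110001100000000000100110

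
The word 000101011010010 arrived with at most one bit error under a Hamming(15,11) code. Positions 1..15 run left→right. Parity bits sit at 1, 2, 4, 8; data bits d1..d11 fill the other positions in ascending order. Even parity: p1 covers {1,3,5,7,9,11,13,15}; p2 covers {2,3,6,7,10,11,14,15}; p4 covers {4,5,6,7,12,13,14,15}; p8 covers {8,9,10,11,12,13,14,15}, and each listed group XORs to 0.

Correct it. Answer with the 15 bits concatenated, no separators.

000100011010010

s1 (pos 1,3,5,7,9,11,13,15): 0⊕0⊕0⊕0⊕1⊕1⊕0⊕0 = 0
s2 (pos 2,3,6,7,10,11,14,15): 0⊕0⊕1⊕0⊕0⊕1⊕1⊕0 = 1
s4 (pos 4,5,6,7,12,13,14,15): 1⊕0⊕1⊕0⊕0⊕0⊕1⊕0 = 1
s8 (pos 8,9,10,11,12,13,14,15): 1⊕1⊕0⊕1⊕0⊕0⊕1⊕0 = 0
Syndrome s8…s1 = 0110 → error at position 6.
Flip position 6: 000101011010010 → 000100011010010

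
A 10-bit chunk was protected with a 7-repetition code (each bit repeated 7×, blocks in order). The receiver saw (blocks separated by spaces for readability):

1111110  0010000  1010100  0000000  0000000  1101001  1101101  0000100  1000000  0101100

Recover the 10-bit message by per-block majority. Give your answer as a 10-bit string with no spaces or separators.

1000011000

Block 1 (1111110): 6 ones → 1
Block 2 (0010000): 1 one → 0
Block 3 (1010100): 3 ones → 0
Block 4 (0000000): 0 ones → 0
Block 5 (0000000): 0 ones → 0
Block 6 (1101001): 4 ones → 1
Block 7 (1101101): 5 ones → 1
Block 8 (0000100): 1 one → 0
Block 9 (1000000): 1 one → 0
Block 10 (0101100): 3 ones → 0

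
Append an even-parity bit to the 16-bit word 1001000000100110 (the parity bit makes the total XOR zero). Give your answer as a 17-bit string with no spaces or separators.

10010000001001101

XOR of the 16 data bits: 1⊕0⊕0⊕1⊕0⊕0⊕0⊕0⊕0⊕0⊕1⊕0⊕0⊕1⊕1⊕0 = 1
Parity bit = 1 (so all 17 bits XOR to 0).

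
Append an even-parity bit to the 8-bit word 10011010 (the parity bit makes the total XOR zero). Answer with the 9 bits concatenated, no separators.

XOR of the 8 data bits: 1⊕0⊕0⊕1⊕1⊕0⊕1⊕0 = 0
Parity bit = 0 (so all 9 bits XOR to 0).

100110100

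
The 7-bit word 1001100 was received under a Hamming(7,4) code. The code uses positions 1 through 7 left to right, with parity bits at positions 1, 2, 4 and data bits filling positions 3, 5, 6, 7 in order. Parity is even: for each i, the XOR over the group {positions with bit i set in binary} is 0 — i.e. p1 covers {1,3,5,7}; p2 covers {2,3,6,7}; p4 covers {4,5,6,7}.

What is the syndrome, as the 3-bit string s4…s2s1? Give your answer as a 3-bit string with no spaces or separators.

s1 (pos 1,3,5,7): 1⊕0⊕1⊕0 = 0
s2 (pos 2,3,6,7): 0⊕0⊕0⊕0 = 0
s4 (pos 4,5,6,7): 1⊕1⊕0⊕0 = 0
Syndrome s4…s1 = 000 → no error.

000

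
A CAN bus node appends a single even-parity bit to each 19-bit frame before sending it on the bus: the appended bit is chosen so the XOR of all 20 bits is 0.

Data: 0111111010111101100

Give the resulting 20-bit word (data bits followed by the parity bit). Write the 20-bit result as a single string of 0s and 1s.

XOR of the 19 data bits: 0⊕1⊕1⊕1⊕1⊕1⊕1⊕0⊕1⊕0⊕1⊕1⊕1⊕1⊕0⊕1⊕1⊕0⊕0 = 1
Parity bit = 1 (so all 20 bits XOR to 0).

01111110101111011001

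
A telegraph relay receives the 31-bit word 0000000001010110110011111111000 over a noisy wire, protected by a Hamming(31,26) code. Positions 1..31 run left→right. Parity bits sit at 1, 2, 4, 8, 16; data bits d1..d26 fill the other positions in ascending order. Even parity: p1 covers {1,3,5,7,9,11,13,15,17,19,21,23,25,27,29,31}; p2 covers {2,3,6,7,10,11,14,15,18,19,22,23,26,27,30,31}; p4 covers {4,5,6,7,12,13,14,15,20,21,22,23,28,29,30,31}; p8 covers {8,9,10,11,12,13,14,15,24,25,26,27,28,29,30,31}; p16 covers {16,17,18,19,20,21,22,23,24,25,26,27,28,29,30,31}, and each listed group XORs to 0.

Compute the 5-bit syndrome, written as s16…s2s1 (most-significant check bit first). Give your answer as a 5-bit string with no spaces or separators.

01100

s1 (pos 1,3,5,7,9,11,13,15,17,19,21,23,25,27,29,31): 0⊕0⊕0⊕0⊕0⊕0⊕0⊕1⊕1⊕0⊕1⊕1⊕1⊕1⊕0⊕0 = 0
s2 (pos 2,3,6,7,10,11,14,15,18,19,22,23,26,27,30,31): 0⊕0⊕0⊕0⊕1⊕0⊕1⊕1⊕1⊕0⊕1⊕1⊕1⊕1⊕0⊕0 = 0
s4 (pos 4,5,6,7,12,13,14,15,20,21,22,23,28,29,30,31): 0⊕0⊕0⊕0⊕1⊕0⊕1⊕1⊕0⊕1⊕1⊕1⊕1⊕0⊕0⊕0 = 1
s8 (pos 8,9,10,11,12,13,14,15,24,25,26,27,28,29,30,31): 0⊕0⊕1⊕0⊕1⊕0⊕1⊕1⊕1⊕1⊕1⊕1⊕1⊕0⊕0⊕0 = 1
s16 (pos 16,17,18,19,20,21,22,23,24,25,26,27,28,29,30,31): 0⊕1⊕1⊕0⊕0⊕1⊕1⊕1⊕1⊕1⊕1⊕1⊕1⊕0⊕0⊕0 = 0
Syndrome s16…s1 = 01100 → error at position 12.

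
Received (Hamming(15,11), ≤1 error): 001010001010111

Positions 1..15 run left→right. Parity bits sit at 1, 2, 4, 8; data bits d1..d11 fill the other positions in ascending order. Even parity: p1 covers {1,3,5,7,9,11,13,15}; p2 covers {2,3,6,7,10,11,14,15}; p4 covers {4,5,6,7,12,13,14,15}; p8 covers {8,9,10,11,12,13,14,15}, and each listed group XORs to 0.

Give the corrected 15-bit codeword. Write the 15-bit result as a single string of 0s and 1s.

001010011010111

s1 (pos 1,3,5,7,9,11,13,15): 0⊕1⊕1⊕0⊕1⊕1⊕1⊕1 = 0
s2 (pos 2,3,6,7,10,11,14,15): 0⊕1⊕0⊕0⊕0⊕1⊕1⊕1 = 0
s4 (pos 4,5,6,7,12,13,14,15): 0⊕1⊕0⊕0⊕0⊕1⊕1⊕1 = 0
s8 (pos 8,9,10,11,12,13,14,15): 0⊕1⊕0⊕1⊕0⊕1⊕1⊕1 = 1
Syndrome s8…s1 = 1000 → error at position 8.
Flip position 8: 001010001010111 → 001010011010111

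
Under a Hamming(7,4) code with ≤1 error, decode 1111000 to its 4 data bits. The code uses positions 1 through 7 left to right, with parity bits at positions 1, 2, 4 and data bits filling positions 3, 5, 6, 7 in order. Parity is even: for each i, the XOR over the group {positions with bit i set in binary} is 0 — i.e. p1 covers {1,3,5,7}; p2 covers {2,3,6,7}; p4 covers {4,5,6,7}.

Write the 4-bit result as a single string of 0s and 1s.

1000

s1 (pos 1,3,5,7): 1⊕1⊕0⊕0 = 0
s2 (pos 2,3,6,7): 1⊕1⊕0⊕0 = 0
s4 (pos 4,5,6,7): 1⊕0⊕0⊕0 = 1
Syndrome s4…s1 = 100 → error at position 4.
Flip position 4: 1111000 → 1110000
Read data bits from positions 3,5,6,7: 1000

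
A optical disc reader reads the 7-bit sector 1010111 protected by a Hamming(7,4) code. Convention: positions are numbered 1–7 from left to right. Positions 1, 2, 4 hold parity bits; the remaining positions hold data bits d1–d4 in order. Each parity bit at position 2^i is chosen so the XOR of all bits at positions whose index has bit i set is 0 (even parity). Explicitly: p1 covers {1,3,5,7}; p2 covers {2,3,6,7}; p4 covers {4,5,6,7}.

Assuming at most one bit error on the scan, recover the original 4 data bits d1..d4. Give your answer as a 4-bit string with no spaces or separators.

1101

s1 (pos 1,3,5,7): 1⊕1⊕1⊕1 = 0
s2 (pos 2,3,6,7): 0⊕1⊕1⊕1 = 1
s4 (pos 4,5,6,7): 0⊕1⊕1⊕1 = 1
Syndrome s4…s1 = 110 → error at position 6.
Flip position 6: 1010111 → 1010101
Read data bits from positions 3,5,6,7: 1101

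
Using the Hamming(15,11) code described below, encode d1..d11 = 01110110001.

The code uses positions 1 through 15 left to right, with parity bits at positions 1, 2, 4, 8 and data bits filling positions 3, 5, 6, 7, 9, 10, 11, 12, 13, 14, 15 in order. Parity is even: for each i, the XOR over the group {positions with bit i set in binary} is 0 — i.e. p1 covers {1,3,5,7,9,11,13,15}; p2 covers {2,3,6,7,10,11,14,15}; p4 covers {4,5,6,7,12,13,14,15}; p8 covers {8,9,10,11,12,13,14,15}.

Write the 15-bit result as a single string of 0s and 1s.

Place data at non-parity positions: p1 p2 0 p4 1 1 1 p8 0 1 1 0 0 0 1
p1 (pos 1,3,5,7,9,11,13,15): XOR of data positions = 0⊕1⊕1⊕0⊕1⊕0⊕1 = 0
p2 (pos 2,3,6,7,10,11,14,15): XOR of data positions = 0⊕1⊕1⊕1⊕1⊕0⊕1 = 1
p4 (pos 4,5,6,7,12,13,14,15): XOR of data positions = 1⊕1⊕1⊕0⊕0⊕0⊕1 = 0
p8 (pos 8,9,10,11,12,13,14,15): XOR of data positions = 0⊕1⊕1⊕0⊕0⊕0⊕1 = 1
Codeword: 010011110110001

010011110110001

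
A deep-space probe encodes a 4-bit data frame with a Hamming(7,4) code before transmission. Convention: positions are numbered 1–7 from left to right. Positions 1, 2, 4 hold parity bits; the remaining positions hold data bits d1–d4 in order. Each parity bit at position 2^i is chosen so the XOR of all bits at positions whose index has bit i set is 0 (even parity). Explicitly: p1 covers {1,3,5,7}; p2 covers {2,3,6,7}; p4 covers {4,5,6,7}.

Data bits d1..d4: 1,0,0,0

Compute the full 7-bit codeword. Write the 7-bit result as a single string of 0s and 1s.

1110000

Place data at non-parity positions: p1 p2 1 p4 0 0 0
p1 (pos 1,3,5,7): XOR of data positions = 1⊕0⊕0 = 1
p2 (pos 2,3,6,7): XOR of data positions = 1⊕0⊕0 = 1
p4 (pos 4,5,6,7): XOR of data positions = 0⊕0⊕0 = 0
Codeword: 1110000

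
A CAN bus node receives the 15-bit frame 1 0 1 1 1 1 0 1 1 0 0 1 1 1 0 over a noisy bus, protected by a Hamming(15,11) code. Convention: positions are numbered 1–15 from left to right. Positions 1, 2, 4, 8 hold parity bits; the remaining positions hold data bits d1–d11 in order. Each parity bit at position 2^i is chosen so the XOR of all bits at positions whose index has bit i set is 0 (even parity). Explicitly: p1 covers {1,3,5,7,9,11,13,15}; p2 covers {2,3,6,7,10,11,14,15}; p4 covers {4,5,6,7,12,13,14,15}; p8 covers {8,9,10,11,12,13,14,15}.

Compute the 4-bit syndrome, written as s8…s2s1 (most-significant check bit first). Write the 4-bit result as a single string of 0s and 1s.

s1 (pos 1,3,5,7,9,11,13,15): 1⊕1⊕1⊕0⊕1⊕0⊕1⊕0 = 1
s2 (pos 2,3,6,7,10,11,14,15): 0⊕1⊕1⊕0⊕0⊕0⊕1⊕0 = 1
s4 (pos 4,5,6,7,12,13,14,15): 1⊕1⊕1⊕0⊕1⊕1⊕1⊕0 = 0
s8 (pos 8,9,10,11,12,13,14,15): 1⊕1⊕0⊕0⊕1⊕1⊕1⊕0 = 1
Syndrome s8…s1 = 1011 → error at position 11.

1011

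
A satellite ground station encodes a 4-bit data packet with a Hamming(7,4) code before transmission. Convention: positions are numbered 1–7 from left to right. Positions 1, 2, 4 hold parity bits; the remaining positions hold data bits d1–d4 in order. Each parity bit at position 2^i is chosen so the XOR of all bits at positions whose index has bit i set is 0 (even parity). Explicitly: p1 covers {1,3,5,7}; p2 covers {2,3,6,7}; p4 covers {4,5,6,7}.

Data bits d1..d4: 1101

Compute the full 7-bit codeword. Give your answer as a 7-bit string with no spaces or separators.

1010101

Place data at non-parity positions: p1 p2 1 p4 1 0 1
p1 (pos 1,3,5,7): XOR of data positions = 1⊕1⊕1 = 1
p2 (pos 2,3,6,7): XOR of data positions = 1⊕0⊕1 = 0
p4 (pos 4,5,6,7): XOR of data positions = 1⊕0⊕1 = 0
Codeword: 1010101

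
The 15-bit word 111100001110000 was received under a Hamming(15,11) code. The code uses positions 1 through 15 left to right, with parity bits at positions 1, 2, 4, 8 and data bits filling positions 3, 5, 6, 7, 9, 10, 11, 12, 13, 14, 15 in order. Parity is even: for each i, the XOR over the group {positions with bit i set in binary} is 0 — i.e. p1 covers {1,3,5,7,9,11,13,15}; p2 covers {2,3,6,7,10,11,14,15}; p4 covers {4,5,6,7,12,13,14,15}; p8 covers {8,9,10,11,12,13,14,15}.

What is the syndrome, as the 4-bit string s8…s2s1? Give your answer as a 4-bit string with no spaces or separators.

1100

s1 (pos 1,3,5,7,9,11,13,15): 1⊕1⊕0⊕0⊕1⊕1⊕0⊕0 = 0
s2 (pos 2,3,6,7,10,11,14,15): 1⊕1⊕0⊕0⊕1⊕1⊕0⊕0 = 0
s4 (pos 4,5,6,7,12,13,14,15): 1⊕0⊕0⊕0⊕0⊕0⊕0⊕0 = 1
s8 (pos 8,9,10,11,12,13,14,15): 0⊕1⊕1⊕1⊕0⊕0⊕0⊕0 = 1
Syndrome s8…s1 = 1100 → error at position 12.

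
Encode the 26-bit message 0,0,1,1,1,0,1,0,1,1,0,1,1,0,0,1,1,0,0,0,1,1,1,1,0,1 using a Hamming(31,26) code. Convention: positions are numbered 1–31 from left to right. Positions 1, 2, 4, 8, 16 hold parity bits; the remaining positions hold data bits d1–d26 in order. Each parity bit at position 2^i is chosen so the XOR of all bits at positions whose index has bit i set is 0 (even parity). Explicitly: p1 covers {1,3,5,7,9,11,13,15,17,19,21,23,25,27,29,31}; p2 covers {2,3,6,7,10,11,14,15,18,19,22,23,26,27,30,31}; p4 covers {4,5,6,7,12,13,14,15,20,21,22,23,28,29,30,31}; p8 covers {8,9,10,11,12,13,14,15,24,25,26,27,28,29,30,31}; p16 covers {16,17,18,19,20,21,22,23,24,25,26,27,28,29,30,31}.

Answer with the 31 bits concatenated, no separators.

Place data at non-parity positions: p1 p2 0 p4 0 1 1 p8 1 0 1 0 1 1 0 p16 1 1 0 0 1 1 0 0 0 1 1 1 1 0 1
p1 (pos 1,3,5,7,9,11,13,15,17,19,21,23,25,27,29,31): XOR of data positions = 0⊕0⊕1⊕1⊕1⊕1⊕0⊕1⊕0⊕1⊕0⊕0⊕1⊕1⊕1 = 1
p2 (pos 2,3,6,7,10,11,14,15,18,19,22,23,26,27,30,31): XOR of data positions = 0⊕1⊕1⊕0⊕1⊕1⊕0⊕1⊕0⊕1⊕0⊕1⊕1⊕0⊕1 = 1
p4 (pos 4,5,6,7,12,13,14,15,20,21,22,23,28,29,30,31): XOR of data positions = 0⊕1⊕1⊕0⊕1⊕1⊕0⊕0⊕1⊕1⊕0⊕1⊕1⊕0⊕1 = 1
p8 (pos 8,9,10,11,12,13,14,15,24,25,26,27,28,29,30,31): XOR of data positions = 1⊕0⊕1⊕0⊕1⊕1⊕0⊕0⊕0⊕1⊕1⊕1⊕1⊕0⊕1 = 1
p16 (pos 16,17,18,19,20,21,22,23,24,25,26,27,28,29,30,31): XOR of data positions = 1⊕1⊕0⊕0⊕1⊕1⊕0⊕0⊕0⊕1⊕1⊕1⊕1⊕0⊕1 = 1
Codeword: 1101011110101101110011000111101

1101011110101101110011000111101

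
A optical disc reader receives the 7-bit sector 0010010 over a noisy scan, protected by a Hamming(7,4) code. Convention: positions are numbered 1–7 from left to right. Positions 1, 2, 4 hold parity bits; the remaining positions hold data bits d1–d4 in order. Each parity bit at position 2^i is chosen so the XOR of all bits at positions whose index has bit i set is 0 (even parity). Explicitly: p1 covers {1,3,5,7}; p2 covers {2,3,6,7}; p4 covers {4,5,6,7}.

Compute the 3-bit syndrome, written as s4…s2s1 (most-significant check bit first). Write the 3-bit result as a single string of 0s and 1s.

101

s1 (pos 1,3,5,7): 0⊕1⊕0⊕0 = 1
s2 (pos 2,3,6,7): 0⊕1⊕1⊕0 = 0
s4 (pos 4,5,6,7): 0⊕0⊕1⊕0 = 1
Syndrome s4…s1 = 101 → error at position 5.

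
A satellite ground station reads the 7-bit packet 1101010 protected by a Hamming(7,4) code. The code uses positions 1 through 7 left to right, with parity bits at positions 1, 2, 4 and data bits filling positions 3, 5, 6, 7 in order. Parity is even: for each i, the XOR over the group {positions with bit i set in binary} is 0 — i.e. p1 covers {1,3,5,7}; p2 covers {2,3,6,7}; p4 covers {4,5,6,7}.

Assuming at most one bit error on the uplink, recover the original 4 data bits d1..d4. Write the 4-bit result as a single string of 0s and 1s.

0010

s1 (pos 1,3,5,7): 1⊕0⊕0⊕0 = 1
s2 (pos 2,3,6,7): 1⊕0⊕1⊕0 = 0
s4 (pos 4,5,6,7): 1⊕0⊕1⊕0 = 0
Syndrome s4…s1 = 001 → error at position 1.
Flip position 1: 1101010 → 0101010
Read data bits from positions 3,5,6,7: 0010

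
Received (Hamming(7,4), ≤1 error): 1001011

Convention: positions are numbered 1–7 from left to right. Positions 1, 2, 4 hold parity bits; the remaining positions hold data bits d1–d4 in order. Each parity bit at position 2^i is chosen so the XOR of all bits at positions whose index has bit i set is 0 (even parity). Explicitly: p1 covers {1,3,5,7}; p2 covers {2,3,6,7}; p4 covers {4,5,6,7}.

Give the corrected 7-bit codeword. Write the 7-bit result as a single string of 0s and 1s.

1000011

s1 (pos 1,3,5,7): 1⊕0⊕0⊕1 = 0
s2 (pos 2,3,6,7): 0⊕0⊕1⊕1 = 0
s4 (pos 4,5,6,7): 1⊕0⊕1⊕1 = 1
Syndrome s4…s1 = 100 → error at position 4.
Flip position 4: 1001011 → 1000011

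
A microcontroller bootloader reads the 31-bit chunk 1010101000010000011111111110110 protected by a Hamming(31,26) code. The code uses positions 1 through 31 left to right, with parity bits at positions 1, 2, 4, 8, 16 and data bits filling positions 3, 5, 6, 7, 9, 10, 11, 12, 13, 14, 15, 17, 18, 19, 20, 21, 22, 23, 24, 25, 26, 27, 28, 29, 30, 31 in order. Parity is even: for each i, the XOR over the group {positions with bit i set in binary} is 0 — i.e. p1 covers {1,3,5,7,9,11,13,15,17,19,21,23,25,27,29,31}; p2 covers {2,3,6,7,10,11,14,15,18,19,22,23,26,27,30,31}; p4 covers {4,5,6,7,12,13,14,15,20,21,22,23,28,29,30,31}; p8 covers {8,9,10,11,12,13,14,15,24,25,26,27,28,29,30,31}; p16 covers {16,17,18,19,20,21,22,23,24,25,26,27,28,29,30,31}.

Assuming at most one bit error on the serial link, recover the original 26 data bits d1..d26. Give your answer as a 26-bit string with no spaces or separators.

s1 (pos 1,3,5,7,9,11,13,15,17,19,21,23,25,27,29,31): 1⊕1⊕1⊕1⊕0⊕0⊕0⊕0⊕0⊕1⊕1⊕1⊕1⊕1⊕1⊕0 = 0
s2 (pos 2,3,6,7,10,11,14,15,18,19,22,23,26,27,30,31): 0⊕1⊕0⊕1⊕0⊕0⊕0⊕0⊕1⊕1⊕1⊕1⊕1⊕1⊕1⊕0 = 1
s4 (pos 4,5,6,7,12,13,14,15,20,21,22,23,28,29,30,31): 0⊕1⊕0⊕1⊕1⊕0⊕0⊕0⊕1⊕1⊕1⊕1⊕0⊕1⊕1⊕0 = 1
s8 (pos 8,9,10,11,12,13,14,15,24,25,26,27,28,29,30,31): 0⊕0⊕0⊕0⊕1⊕0⊕0⊕0⊕1⊕1⊕1⊕1⊕0⊕1⊕1⊕0 = 1
s16 (pos 16,17,18,19,20,21,22,23,24,25,26,27,28,29,30,31): 0⊕0⊕1⊕1⊕1⊕1⊕1⊕1⊕1⊕1⊕1⊕1⊕0⊕1⊕1⊕0 = 0
Syndrome s16…s1 = 01110 → error at position 14.
Flip position 14: 1010101000010000011111111110110 → 1010101000010100011111111110110
Read data bits from positions 3,5,6,7,9,10,11,12,13,14,15,17,18,19,20,21,22,23,24,25,26,27,28,29,30,31: 11010001010011111111110110

11010001010011111111110110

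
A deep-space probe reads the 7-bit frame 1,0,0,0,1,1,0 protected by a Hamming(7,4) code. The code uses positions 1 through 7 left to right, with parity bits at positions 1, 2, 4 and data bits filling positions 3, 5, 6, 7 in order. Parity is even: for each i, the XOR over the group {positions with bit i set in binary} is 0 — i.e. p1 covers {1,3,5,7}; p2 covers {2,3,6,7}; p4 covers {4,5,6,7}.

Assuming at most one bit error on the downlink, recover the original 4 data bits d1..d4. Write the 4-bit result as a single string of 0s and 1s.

0110

s1 (pos 1,3,5,7): 1⊕0⊕1⊕0 = 0
s2 (pos 2,3,6,7): 0⊕0⊕1⊕0 = 1
s4 (pos 4,5,6,7): 0⊕1⊕1⊕0 = 0
Syndrome s4…s1 = 010 → error at position 2.
Flip position 2: 1000110 → 1100110
Read data bits from positions 3,5,6,7: 0110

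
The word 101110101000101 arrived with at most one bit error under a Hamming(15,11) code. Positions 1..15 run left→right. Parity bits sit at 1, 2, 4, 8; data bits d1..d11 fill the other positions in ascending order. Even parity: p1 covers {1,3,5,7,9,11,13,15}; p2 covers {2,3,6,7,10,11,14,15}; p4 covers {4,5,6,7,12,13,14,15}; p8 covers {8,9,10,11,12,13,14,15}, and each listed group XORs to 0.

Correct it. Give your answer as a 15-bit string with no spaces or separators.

s1 (pos 1,3,5,7,9,11,13,15): 1⊕1⊕1⊕1⊕1⊕0⊕1⊕1 = 1
s2 (pos 2,3,6,7,10,11,14,15): 0⊕1⊕0⊕1⊕0⊕0⊕0⊕1 = 1
s4 (pos 4,5,6,7,12,13,14,15): 1⊕1⊕0⊕1⊕0⊕1⊕0⊕1 = 1
s8 (pos 8,9,10,11,12,13,14,15): 0⊕1⊕0⊕0⊕0⊕1⊕0⊕1 = 1
Syndrome s8…s1 = 1111 → error at position 15.
Flip position 15: 101110101000101 → 101110101000100

101110101000100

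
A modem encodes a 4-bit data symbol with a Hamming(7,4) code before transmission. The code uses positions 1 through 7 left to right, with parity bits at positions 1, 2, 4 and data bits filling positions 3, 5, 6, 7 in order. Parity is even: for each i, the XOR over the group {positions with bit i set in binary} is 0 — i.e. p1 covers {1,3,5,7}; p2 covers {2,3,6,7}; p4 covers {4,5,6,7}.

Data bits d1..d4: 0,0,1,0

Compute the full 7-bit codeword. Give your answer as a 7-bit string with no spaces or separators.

Place data at non-parity positions: p1 p2 0 p4 0 1 0
p1 (pos 1,3,5,7): XOR of data positions = 0⊕0⊕0 = 0
p2 (pos 2,3,6,7): XOR of data positions = 0⊕1⊕0 = 1
p4 (pos 4,5,6,7): XOR of data positions = 0⊕1⊕0 = 1
Codeword: 0101010

0101010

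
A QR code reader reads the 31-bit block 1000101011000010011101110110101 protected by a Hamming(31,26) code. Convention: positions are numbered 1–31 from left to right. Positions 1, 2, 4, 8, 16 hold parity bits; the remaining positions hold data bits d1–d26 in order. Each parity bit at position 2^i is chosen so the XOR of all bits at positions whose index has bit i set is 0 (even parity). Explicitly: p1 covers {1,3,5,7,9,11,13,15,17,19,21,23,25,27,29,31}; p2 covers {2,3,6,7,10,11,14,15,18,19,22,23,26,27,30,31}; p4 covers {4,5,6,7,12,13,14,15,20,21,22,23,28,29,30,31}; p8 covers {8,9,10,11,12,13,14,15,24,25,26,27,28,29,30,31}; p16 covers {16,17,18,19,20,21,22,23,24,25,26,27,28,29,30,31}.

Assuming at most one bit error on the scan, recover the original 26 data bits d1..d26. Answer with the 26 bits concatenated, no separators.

01011100001011101110110101

s1 (pos 1,3,5,7,9,11,13,15,17,19,21,23,25,27,29,31): 1⊕0⊕1⊕1⊕1⊕0⊕0⊕1⊕0⊕1⊕0⊕1⊕0⊕1⊕1⊕1 = 0
s2 (pos 2,3,6,7,10,11,14,15,18,19,22,23,26,27,30,31): 0⊕0⊕0⊕1⊕1⊕0⊕0⊕1⊕1⊕1⊕1⊕1⊕1⊕1⊕0⊕1 = 0
s4 (pos 4,5,6,7,12,13,14,15,20,21,22,23,28,29,30,31): 0⊕1⊕0⊕1⊕0⊕0⊕0⊕1⊕1⊕0⊕1⊕1⊕0⊕1⊕0⊕1 = 0
s8 (pos 8,9,10,11,12,13,14,15,24,25,26,27,28,29,30,31): 0⊕1⊕1⊕0⊕0⊕0⊕0⊕1⊕1⊕0⊕1⊕1⊕0⊕1⊕0⊕1 = 0
s16 (pos 16,17,18,19,20,21,22,23,24,25,26,27,28,29,30,31): 0⊕0⊕1⊕1⊕1⊕0⊕1⊕1⊕1⊕0⊕1⊕1⊕0⊕1⊕0⊕1 = 0
Syndrome s16…s1 = 00000 → no error.
Read data bits from positions 3,5,6,7,9,10,11,12,13,14,15,17,18,19,20,21,22,23,24,25,26,27,28,29,30,31: 01011100001011101110110101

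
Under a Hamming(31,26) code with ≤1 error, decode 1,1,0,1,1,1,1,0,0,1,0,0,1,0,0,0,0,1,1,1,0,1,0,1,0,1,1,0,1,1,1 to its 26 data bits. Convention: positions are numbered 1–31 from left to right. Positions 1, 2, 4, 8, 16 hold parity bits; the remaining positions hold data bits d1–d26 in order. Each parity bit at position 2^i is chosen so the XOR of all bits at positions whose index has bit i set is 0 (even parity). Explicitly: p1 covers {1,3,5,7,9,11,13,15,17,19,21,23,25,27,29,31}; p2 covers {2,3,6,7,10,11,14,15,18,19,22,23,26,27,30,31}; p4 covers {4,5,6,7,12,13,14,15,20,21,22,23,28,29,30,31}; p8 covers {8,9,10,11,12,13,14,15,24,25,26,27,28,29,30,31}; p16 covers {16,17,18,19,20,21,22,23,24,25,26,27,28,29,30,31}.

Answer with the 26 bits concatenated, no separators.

s1 (pos 1,3,5,7,9,11,13,15,17,19,21,23,25,27,29,31): 1⊕0⊕1⊕1⊕0⊕0⊕1⊕0⊕0⊕1⊕0⊕0⊕0⊕1⊕1⊕1 = 0
s2 (pos 2,3,6,7,10,11,14,15,18,19,22,23,26,27,30,31): 1⊕0⊕1⊕1⊕1⊕0⊕0⊕0⊕1⊕1⊕1⊕0⊕1⊕1⊕1⊕1 = 1
s4 (pos 4,5,6,7,12,13,14,15,20,21,22,23,28,29,30,31): 1⊕1⊕1⊕1⊕0⊕1⊕0⊕0⊕1⊕0⊕1⊕0⊕0⊕1⊕1⊕1 = 0
s8 (pos 8,9,10,11,12,13,14,15,24,25,26,27,28,29,30,31): 0⊕0⊕1⊕0⊕0⊕1⊕0⊕0⊕1⊕0⊕1⊕1⊕0⊕1⊕1⊕1 = 0
s16 (pos 16,17,18,19,20,21,22,23,24,25,26,27,28,29,30,31): 0⊕0⊕1⊕1⊕1⊕0⊕1⊕0⊕1⊕0⊕1⊕1⊕0⊕1⊕1⊕1 = 0
Syndrome s16…s1 = 00010 → error at position 2.
Flip position 2: 1101111001001000011101010110111 → 1001111001001000011101010110111
Read data bits from positions 3,5,6,7,9,10,11,12,13,14,15,17,18,19,20,21,22,23,24,25,26,27,28,29,30,31: 01110100100011101010110111

01110100100011101010110111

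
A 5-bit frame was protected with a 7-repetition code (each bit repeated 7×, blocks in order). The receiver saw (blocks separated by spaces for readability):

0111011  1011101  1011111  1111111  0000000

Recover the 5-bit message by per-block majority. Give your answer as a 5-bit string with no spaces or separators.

11110

Block 1 (0111011): 5 ones → 1
Block 2 (1011101): 5 ones → 1
Block 3 (1011111): 6 ones → 1
Block 4 (1111111): 7 ones → 1
Block 5 (0000000): 0 ones → 0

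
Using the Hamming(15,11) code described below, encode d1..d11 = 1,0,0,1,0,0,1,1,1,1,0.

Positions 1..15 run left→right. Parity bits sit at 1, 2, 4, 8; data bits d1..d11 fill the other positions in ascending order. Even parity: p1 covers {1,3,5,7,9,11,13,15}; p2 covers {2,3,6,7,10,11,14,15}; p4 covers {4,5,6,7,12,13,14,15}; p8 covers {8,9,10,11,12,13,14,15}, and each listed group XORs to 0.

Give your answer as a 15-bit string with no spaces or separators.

001000100011110

Place data at non-parity positions: p1 p2 1 p4 0 0 1 p8 0 0 1 1 1 1 0
p1 (pos 1,3,5,7,9,11,13,15): XOR of data positions = 1⊕0⊕1⊕0⊕1⊕1⊕0 = 0
p2 (pos 2,3,6,7,10,11,14,15): XOR of data positions = 1⊕0⊕1⊕0⊕1⊕1⊕0 = 0
p4 (pos 4,5,6,7,12,13,14,15): XOR of data positions = 0⊕0⊕1⊕1⊕1⊕1⊕0 = 0
p8 (pos 8,9,10,11,12,13,14,15): XOR of data positions = 0⊕0⊕1⊕1⊕1⊕1⊕0 = 0
Codeword: 001000100011110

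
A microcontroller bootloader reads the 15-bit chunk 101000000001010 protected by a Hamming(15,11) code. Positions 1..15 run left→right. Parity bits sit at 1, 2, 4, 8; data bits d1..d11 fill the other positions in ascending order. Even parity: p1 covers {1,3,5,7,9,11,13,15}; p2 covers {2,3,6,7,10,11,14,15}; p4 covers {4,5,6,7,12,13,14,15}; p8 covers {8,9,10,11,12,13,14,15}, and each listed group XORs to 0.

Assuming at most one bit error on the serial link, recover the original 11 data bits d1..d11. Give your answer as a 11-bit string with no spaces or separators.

s1 (pos 1,3,5,7,9,11,13,15): 1⊕1⊕0⊕0⊕0⊕0⊕0⊕0 = 0
s2 (pos 2,3,6,7,10,11,14,15): 0⊕1⊕0⊕0⊕0⊕0⊕1⊕0 = 0
s4 (pos 4,5,6,7,12,13,14,15): 0⊕0⊕0⊕0⊕1⊕0⊕1⊕0 = 0
s8 (pos 8,9,10,11,12,13,14,15): 0⊕0⊕0⊕0⊕1⊕0⊕1⊕0 = 0
Syndrome s8…s1 = 0000 → no error.
Read data bits from positions 3,5,6,7,9,10,11,12,13,14,15: 10000001010

10000001010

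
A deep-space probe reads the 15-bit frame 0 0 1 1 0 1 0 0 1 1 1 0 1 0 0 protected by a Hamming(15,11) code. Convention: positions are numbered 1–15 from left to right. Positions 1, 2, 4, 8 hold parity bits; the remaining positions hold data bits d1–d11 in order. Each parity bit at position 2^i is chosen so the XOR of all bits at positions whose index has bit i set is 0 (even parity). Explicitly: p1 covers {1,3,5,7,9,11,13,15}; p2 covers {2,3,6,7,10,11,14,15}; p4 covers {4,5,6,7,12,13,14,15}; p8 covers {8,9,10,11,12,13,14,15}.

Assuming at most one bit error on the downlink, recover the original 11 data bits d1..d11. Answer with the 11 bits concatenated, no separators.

s1 (pos 1,3,5,7,9,11,13,15): 0⊕1⊕0⊕0⊕1⊕1⊕1⊕0 = 0
s2 (pos 2,3,6,7,10,11,14,15): 0⊕1⊕1⊕0⊕1⊕1⊕0⊕0 = 0
s4 (pos 4,5,6,7,12,13,14,15): 1⊕0⊕1⊕0⊕0⊕1⊕0⊕0 = 1
s8 (pos 8,9,10,11,12,13,14,15): 0⊕1⊕1⊕1⊕0⊕1⊕0⊕0 = 0
Syndrome s8…s1 = 0100 → error at position 4.
Flip position 4: 001101001110100 → 001001001110100
Read data bits from positions 3,5,6,7,9,10,11,12,13,14,15: 10101110100

10101110100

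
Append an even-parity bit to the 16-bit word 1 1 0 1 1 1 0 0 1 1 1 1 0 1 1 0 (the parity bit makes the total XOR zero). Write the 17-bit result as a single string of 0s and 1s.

XOR of the 16 data bits: 1⊕1⊕0⊕1⊕1⊕1⊕0⊕0⊕1⊕1⊕1⊕1⊕0⊕1⊕1⊕0 = 1
Parity bit = 1 (so all 17 bits XOR to 0).

11011100111101101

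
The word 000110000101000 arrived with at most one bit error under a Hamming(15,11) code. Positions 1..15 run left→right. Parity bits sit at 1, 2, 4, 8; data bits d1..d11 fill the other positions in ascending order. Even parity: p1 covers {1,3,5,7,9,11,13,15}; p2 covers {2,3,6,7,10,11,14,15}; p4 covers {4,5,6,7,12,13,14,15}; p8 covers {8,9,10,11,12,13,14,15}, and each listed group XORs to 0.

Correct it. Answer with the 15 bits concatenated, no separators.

s1 (pos 1,3,5,7,9,11,13,15): 0⊕0⊕1⊕0⊕0⊕0⊕0⊕0 = 1
s2 (pos 2,3,6,7,10,11,14,15): 0⊕0⊕0⊕0⊕1⊕0⊕0⊕0 = 1
s4 (pos 4,5,6,7,12,13,14,15): 1⊕1⊕0⊕0⊕1⊕0⊕0⊕0 = 1
s8 (pos 8,9,10,11,12,13,14,15): 0⊕0⊕1⊕0⊕1⊕0⊕0⊕0 = 0
Syndrome s8…s1 = 0111 → error at position 7.
Flip position 7: 000110000101000 → 000110100101000

000110100101000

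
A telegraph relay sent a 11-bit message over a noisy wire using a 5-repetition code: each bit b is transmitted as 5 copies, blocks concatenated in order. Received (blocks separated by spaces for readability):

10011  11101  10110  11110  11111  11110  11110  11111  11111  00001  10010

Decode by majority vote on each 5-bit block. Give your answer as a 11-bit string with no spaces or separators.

11111111100

Block 1 (10011): 3 ones → 1
Block 2 (11101): 4 ones → 1
Block 3 (10110): 3 ones → 1
Block 4 (11110): 4 ones → 1
Block 5 (11111): 5 ones → 1
Block 6 (11110): 4 ones → 1
Block 7 (11110): 4 ones → 1
Block 8 (11111): 5 ones → 1
Block 9 (11111): 5 ones → 1
Block 10 (00001): 1 one → 0
Block 11 (10010): 2 ones → 0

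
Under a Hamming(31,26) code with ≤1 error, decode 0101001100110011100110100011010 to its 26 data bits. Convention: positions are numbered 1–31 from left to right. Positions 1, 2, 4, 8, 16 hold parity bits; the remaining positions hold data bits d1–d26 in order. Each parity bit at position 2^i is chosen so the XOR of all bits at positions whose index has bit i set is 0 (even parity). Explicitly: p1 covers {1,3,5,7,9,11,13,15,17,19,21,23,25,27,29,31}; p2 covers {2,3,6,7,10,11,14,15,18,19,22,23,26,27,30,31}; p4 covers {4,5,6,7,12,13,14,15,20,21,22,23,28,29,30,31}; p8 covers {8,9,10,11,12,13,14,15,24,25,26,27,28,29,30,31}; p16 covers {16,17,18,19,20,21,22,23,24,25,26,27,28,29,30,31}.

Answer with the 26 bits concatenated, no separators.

s1 (pos 1,3,5,7,9,11,13,15,17,19,21,23,25,27,29,31): 0⊕0⊕0⊕1⊕0⊕1⊕0⊕1⊕1⊕0⊕1⊕1⊕0⊕1⊕0⊕0 = 1
s2 (pos 2,3,6,7,10,11,14,15,18,19,22,23,26,27,30,31): 1⊕0⊕0⊕1⊕0⊕1⊕0⊕1⊕0⊕0⊕0⊕1⊕0⊕1⊕1⊕0 = 1
s4 (pos 4,5,6,7,12,13,14,15,20,21,22,23,28,29,30,31): 1⊕0⊕0⊕1⊕1⊕0⊕0⊕1⊕1⊕1⊕0⊕1⊕1⊕0⊕1⊕0 = 1
s8 (pos 8,9,10,11,12,13,14,15,24,25,26,27,28,29,30,31): 1⊕0⊕0⊕1⊕1⊕0⊕0⊕1⊕0⊕0⊕0⊕1⊕1⊕0⊕1⊕0 = 1
s16 (pos 16,17,18,19,20,21,22,23,24,25,26,27,28,29,30,31): 1⊕1⊕0⊕0⊕1⊕1⊕0⊕1⊕0⊕0⊕0⊕1⊕1⊕0⊕1⊕0 = 0
Syndrome s16…s1 = 01111 → error at position 15.
Flip position 15: 0101001100110011100110100011010 → 0101001100110001100110100011010
Read data bits from positions 3,5,6,7,9,10,11,12,13,14,15,17,18,19,20,21,22,23,24,25,26,27,28,29,30,31: 00010011000100110100011010

00010011000100110100011010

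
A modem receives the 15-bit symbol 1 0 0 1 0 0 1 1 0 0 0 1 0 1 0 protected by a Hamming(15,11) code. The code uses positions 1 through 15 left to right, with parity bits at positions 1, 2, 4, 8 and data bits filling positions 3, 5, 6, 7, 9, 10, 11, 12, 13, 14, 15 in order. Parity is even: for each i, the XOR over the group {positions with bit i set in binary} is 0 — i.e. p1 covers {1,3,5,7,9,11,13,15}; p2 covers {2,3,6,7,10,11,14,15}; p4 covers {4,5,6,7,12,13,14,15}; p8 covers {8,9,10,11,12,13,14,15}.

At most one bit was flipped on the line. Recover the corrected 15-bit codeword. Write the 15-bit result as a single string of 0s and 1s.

s1 (pos 1,3,5,7,9,11,13,15): 1⊕0⊕0⊕1⊕0⊕0⊕0⊕0 = 0
s2 (pos 2,3,6,7,10,11,14,15): 0⊕0⊕0⊕1⊕0⊕0⊕1⊕0 = 0
s4 (pos 4,5,6,7,12,13,14,15): 1⊕0⊕0⊕1⊕1⊕0⊕1⊕0 = 0
s8 (pos 8,9,10,11,12,13,14,15): 1⊕0⊕0⊕0⊕1⊕0⊕1⊕0 = 1
Syndrome s8…s1 = 1000 → error at position 8.
Flip position 8: 100100110001010 → 100100100001010

100100100001010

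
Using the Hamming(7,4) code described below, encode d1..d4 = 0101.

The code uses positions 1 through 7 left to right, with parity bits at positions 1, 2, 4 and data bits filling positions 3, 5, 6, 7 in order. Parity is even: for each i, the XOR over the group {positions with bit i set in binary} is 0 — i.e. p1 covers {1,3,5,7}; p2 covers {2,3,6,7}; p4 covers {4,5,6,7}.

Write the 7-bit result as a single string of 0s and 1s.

0100101

Place data at non-parity positions: p1 p2 0 p4 1 0 1
p1 (pos 1,3,5,7): XOR of data positions = 0⊕1⊕1 = 0
p2 (pos 2,3,6,7): XOR of data positions = 0⊕0⊕1 = 1
p4 (pos 4,5,6,7): XOR of data positions = 1⊕0⊕1 = 0
Codeword: 0100101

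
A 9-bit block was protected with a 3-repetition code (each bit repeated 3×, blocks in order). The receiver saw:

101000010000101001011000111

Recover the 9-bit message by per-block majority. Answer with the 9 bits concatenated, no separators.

100010101

Block 1 (101): 2 ones → 1
Block 2 (000): 0 ones → 0
Block 3 (010): 1 one → 0
Block 4 (000): 0 ones → 0
Block 5 (101): 2 ones → 1
Block 6 (001): 1 one → 0
Block 7 (011): 2 ones → 1
Block 8 (000): 0 ones → 0
Block 9 (111): 3 ones → 1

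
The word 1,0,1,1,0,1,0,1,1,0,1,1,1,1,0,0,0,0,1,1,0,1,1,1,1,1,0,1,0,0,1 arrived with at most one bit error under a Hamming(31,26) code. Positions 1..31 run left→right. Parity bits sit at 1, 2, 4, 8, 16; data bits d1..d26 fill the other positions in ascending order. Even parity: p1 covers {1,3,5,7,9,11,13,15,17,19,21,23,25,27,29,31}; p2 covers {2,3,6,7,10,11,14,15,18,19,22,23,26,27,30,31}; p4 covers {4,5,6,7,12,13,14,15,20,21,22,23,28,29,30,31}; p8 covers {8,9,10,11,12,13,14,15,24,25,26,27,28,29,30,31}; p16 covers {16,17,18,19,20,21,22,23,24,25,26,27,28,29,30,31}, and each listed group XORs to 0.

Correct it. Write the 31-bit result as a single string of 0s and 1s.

1011010110111100001101111111001

s1 (pos 1,3,5,7,9,11,13,15,17,19,21,23,25,27,29,31): 1⊕1⊕0⊕0⊕1⊕1⊕1⊕0⊕0⊕1⊕0⊕1⊕1⊕0⊕0⊕1 = 1
s2 (pos 2,3,6,7,10,11,14,15,18,19,22,23,26,27,30,31): 0⊕1⊕1⊕0⊕0⊕1⊕1⊕0⊕0⊕1⊕1⊕1⊕1⊕0⊕0⊕1 = 1
s4 (pos 4,5,6,7,12,13,14,15,20,21,22,23,28,29,30,31): 1⊕0⊕1⊕0⊕1⊕1⊕1⊕0⊕1⊕0⊕1⊕1⊕1⊕0⊕0⊕1 = 0
s8 (pos 8,9,10,11,12,13,14,15,24,25,26,27,28,29,30,31): 1⊕1⊕0⊕1⊕1⊕1⊕1⊕0⊕1⊕1⊕1⊕0⊕1⊕0⊕0⊕1 = 1
s16 (pos 16,17,18,19,20,21,22,23,24,25,26,27,28,29,30,31): 0⊕0⊕0⊕1⊕1⊕0⊕1⊕1⊕1⊕1⊕1⊕0⊕1⊕0⊕0⊕1 = 1
Syndrome s16…s1 = 11011 → error at position 27.
Flip position 27: 1011010110111100001101111101001 → 1011010110111100001101111111001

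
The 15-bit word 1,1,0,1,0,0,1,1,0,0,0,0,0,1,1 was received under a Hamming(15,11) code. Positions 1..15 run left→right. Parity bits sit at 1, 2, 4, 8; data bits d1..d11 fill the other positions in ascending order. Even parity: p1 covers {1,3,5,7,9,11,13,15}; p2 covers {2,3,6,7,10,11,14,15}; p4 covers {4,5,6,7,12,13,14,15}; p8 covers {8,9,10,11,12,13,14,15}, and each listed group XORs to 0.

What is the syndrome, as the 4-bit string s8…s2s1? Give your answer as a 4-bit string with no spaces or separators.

s1 (pos 1,3,5,7,9,11,13,15): 1⊕0⊕0⊕1⊕0⊕0⊕0⊕1 = 1
s2 (pos 2,3,6,7,10,11,14,15): 1⊕0⊕0⊕1⊕0⊕0⊕1⊕1 = 0
s4 (pos 4,5,6,7,12,13,14,15): 1⊕0⊕0⊕1⊕0⊕0⊕1⊕1 = 0
s8 (pos 8,9,10,11,12,13,14,15): 1⊕0⊕0⊕0⊕0⊕0⊕1⊕1 = 1
Syndrome s8…s1 = 1001 → error at position 9.

1001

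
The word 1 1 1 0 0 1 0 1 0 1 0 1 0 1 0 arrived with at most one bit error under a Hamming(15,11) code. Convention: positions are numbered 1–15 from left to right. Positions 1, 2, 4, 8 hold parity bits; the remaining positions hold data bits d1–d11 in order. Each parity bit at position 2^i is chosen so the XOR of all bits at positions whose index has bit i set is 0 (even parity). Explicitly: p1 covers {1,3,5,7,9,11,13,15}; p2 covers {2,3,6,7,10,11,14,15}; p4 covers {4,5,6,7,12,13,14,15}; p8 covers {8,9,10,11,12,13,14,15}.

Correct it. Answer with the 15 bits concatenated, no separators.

s1 (pos 1,3,5,7,9,11,13,15): 1⊕1⊕0⊕0⊕0⊕0⊕0⊕0 = 0
s2 (pos 2,3,6,7,10,11,14,15): 1⊕1⊕1⊕0⊕1⊕0⊕1⊕0 = 1
s4 (pos 4,5,6,7,12,13,14,15): 0⊕0⊕1⊕0⊕1⊕0⊕1⊕0 = 1
s8 (pos 8,9,10,11,12,13,14,15): 1⊕0⊕1⊕0⊕1⊕0⊕1⊕0 = 0
Syndrome s8…s1 = 0110 → error at position 6.
Flip position 6: 111001010101010 → 111000010101010

111000010101010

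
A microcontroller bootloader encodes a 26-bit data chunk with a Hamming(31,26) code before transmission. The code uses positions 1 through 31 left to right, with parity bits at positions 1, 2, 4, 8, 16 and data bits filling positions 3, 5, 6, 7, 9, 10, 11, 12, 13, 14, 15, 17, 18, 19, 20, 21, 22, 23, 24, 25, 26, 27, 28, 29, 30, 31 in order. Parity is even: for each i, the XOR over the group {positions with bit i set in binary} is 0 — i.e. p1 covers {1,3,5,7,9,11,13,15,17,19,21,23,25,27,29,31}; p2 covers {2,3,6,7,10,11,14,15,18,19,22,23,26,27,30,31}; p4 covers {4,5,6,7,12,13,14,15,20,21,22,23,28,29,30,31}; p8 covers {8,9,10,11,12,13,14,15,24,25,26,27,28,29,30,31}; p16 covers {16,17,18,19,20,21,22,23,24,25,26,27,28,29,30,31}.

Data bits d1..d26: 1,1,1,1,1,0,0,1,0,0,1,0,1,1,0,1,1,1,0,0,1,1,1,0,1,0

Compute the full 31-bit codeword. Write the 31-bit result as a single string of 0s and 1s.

1110111110010011011011100111010

Place data at non-parity positions: p1 p2 1 p4 1 1 1 p8 1 0 0 1 0 0 1 p16 0 1 1 0 1 1 1 0 0 1 1 1 0 1 0
p1 (pos 1,3,5,7,9,11,13,15,17,19,21,23,25,27,29,31): XOR of data positions = 1⊕1⊕1⊕1⊕0⊕0⊕1⊕0⊕1⊕1⊕1⊕0⊕1⊕0⊕0 = 1
p2 (pos 2,3,6,7,10,11,14,15,18,19,22,23,26,27,30,31): XOR of data positions = 1⊕1⊕1⊕0⊕0⊕0⊕1⊕1⊕1⊕1⊕1⊕1⊕1⊕1⊕0 = 1
p4 (pos 4,5,6,7,12,13,14,15,20,21,22,23,28,29,30,31): XOR of data positions = 1⊕1⊕1⊕1⊕0⊕0⊕1⊕0⊕1⊕1⊕1⊕1⊕0⊕1⊕0 = 0
p8 (pos 8,9,10,11,12,13,14,15,24,25,26,27,28,29,30,31): XOR of data positions = 1⊕0⊕0⊕1⊕0⊕0⊕1⊕0⊕0⊕1⊕1⊕1⊕0⊕1⊕0 = 1
p16 (pos 16,17,18,19,20,21,22,23,24,25,26,27,28,29,30,31): XOR of data positions = 0⊕1⊕1⊕0⊕1⊕1⊕1⊕0⊕0⊕1⊕1⊕1⊕0⊕1⊕0 = 1
Codeword: 1110111110010011011011100111010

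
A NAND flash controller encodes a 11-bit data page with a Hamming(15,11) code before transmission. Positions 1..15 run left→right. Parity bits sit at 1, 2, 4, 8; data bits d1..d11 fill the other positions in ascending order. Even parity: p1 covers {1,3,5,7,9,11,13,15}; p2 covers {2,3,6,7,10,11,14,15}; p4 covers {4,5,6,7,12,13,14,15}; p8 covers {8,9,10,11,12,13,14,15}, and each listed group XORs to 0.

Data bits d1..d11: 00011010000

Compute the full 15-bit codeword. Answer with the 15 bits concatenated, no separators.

Place data at non-parity positions: p1 p2 0 p4 0 0 1 p8 1 0 1 0 0 0 0
p1 (pos 1,3,5,7,9,11,13,15): XOR of data positions = 0⊕0⊕1⊕1⊕1⊕0⊕0 = 1
p2 (pos 2,3,6,7,10,11,14,15): XOR of data positions = 0⊕0⊕1⊕0⊕1⊕0⊕0 = 0
p4 (pos 4,5,6,7,12,13,14,15): XOR of data positions = 0⊕0⊕1⊕0⊕0⊕0⊕0 = 1
p8 (pos 8,9,10,11,12,13,14,15): XOR of data positions = 1⊕0⊕1⊕0⊕0⊕0⊕0 = 0
Codeword: 100100101010000

100100101010000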